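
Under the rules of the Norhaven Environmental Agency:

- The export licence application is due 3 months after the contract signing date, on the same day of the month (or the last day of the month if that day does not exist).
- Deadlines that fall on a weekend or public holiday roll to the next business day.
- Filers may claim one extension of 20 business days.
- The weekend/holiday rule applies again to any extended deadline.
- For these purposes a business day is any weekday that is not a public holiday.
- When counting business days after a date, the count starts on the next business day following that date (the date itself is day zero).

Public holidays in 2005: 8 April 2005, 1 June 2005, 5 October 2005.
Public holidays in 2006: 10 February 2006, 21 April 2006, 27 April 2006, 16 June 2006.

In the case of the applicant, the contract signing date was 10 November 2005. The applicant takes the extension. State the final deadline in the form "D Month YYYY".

Moving 3 months forward from 10 November 2005 on the corresponding day gives 10 February 2006.
10 February 2006 is a listed holiday, so it moves to the next business day, 13 February 2006 (Monday).
Applying the 20-business-day extension: 20 business days after 13 February 2006 is 13 March 2006.
13 March 2006 falls on a Monday, which is a business day, so no adjustment is needed.
So the filing is due 13 March 2006.

13 March 2006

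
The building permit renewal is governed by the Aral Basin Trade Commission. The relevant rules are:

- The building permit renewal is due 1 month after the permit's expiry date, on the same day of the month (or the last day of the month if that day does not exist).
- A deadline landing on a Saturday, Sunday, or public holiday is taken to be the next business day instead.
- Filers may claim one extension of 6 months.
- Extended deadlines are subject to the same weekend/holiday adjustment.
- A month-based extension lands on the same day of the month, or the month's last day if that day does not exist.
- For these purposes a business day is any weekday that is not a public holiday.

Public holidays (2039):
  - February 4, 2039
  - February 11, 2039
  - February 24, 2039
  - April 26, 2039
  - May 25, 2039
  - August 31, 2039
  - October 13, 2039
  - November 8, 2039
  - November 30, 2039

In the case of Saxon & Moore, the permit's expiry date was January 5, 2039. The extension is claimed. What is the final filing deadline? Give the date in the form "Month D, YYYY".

August 8, 2039

1 month from January 5, 2039 is February 5, 2039.
February 5, 2039 falls on a Saturday. Rolling to the next business day gives February 7, 2039, a Monday.
Add 6 months to February 7, 2039: August 7, 2039.
August 7, 2039 falls on a Sunday. Rolling to the next business day gives August 8, 2039, a Monday.
So the filing is due August 8, 2039.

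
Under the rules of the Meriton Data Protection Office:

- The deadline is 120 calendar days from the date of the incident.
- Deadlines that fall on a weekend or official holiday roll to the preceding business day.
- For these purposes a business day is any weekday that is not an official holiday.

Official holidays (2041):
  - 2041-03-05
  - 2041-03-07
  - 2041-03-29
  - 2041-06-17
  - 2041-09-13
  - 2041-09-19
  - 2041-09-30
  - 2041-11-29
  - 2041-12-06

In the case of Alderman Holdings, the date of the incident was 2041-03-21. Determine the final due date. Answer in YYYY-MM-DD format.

2041-07-19

Trigger date 2041-03-21 + 120 calendar days = 2041-07-19.
2041-07-19 falls on a Friday, which is a business day, so no adjustment is needed.
Final deadline: 2041-07-19.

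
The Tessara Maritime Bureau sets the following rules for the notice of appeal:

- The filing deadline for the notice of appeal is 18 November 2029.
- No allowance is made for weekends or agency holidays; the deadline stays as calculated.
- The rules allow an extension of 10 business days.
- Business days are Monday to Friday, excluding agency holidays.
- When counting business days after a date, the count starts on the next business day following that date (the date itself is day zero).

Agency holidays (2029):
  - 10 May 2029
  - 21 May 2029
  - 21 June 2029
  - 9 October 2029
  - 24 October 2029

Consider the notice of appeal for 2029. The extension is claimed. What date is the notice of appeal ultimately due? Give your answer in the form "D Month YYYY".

The statutory due date is 18 November 2029.
18 November 2029 is a Sunday; no weekend or holiday adjustment applies.
Counting 10 further business days from 18 November 2029 reaches 30 November 2029.
No adjustment is made for weekends or holidays, so 30 November 2029 stands.
So the filing is due 30 November 2029.

30 November 2029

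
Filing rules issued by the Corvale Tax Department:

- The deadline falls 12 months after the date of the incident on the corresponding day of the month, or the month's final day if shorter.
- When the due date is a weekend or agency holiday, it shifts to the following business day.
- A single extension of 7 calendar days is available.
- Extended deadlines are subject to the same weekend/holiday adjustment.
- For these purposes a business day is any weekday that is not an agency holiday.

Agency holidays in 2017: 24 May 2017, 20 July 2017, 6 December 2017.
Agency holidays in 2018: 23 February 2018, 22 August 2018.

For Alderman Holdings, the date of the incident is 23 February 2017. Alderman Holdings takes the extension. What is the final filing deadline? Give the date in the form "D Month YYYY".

Moving 12 months forward from 23 February 2017 on the corresponding day gives 23 February 2018.
Because 23 February 2018 is a listed holiday, the deadline becomes 26 February 2018 (Monday).
With the 7-day extension, 26 February 2018 becomes 5 March 2018.
Since 5 March 2018 is a Monday and not a holiday, the date is unchanged.
Deadline: 5 March 2018.

5 March 2018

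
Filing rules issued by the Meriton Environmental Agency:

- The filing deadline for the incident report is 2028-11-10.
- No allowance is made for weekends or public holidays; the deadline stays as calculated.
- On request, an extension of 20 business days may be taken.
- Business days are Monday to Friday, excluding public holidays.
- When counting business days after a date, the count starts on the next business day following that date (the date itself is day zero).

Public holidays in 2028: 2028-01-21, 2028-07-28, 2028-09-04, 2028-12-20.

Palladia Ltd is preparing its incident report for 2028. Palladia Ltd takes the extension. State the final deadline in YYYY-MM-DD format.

The stated deadline is 2028-11-10.
2028-11-10 falls on a Friday. The rules make no weekend/holiday allowance, so it remains 2028-11-10.
The 20-business-day extension runs from 2028-11-10 to 2028-12-08.
2028-12-08 falls on a Friday. The rules make no weekend/holiday allowance, so it remains 2028-12-08.
Final deadline: 2028-12-08.

2028-12-08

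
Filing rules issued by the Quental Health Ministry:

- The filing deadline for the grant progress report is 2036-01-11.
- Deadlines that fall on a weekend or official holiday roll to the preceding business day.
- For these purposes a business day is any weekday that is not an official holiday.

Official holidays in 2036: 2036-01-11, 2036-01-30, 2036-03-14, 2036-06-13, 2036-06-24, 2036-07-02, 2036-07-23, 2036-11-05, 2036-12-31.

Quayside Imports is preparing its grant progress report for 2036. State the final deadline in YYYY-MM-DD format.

The statutory due date is 2036-01-11.
Because 2036-01-11 is a listed holiday, the deadline becomes 2036-01-10 (Thursday).
The final due date is 2036-01-10.

2036-01-10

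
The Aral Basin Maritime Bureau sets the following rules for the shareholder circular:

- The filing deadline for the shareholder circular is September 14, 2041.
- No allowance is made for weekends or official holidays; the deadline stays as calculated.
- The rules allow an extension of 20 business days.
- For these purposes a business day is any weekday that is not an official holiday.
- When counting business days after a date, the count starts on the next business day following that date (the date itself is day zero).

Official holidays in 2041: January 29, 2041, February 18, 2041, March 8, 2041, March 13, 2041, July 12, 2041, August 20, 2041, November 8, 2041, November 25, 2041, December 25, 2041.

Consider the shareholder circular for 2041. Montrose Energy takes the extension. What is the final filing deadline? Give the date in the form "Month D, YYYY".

October 11, 2041

The statutory due date is September 14, 2041.
September 14, 2041 is a Saturday; no weekend or holiday adjustment applies.
Applying the 20-business-day extension: 20 business days after September 14, 2041 is October 11, 2041.
October 11, 2041 falls on a Friday. The rules make no weekend/holiday allowance, so it remains October 11, 2041.
The final due date is October 11, 2041.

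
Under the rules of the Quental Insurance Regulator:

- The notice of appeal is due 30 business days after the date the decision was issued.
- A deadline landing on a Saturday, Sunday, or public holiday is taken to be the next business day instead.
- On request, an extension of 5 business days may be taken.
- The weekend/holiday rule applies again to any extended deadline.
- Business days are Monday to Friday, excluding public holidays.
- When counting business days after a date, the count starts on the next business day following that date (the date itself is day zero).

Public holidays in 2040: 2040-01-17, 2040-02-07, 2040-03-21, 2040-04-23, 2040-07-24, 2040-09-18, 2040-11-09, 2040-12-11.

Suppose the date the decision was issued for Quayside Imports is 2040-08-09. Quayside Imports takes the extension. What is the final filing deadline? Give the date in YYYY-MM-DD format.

30 business days after 2040-08-09, excluding weekends and holidays, is 2040-09-21.
2040-09-21 (Friday) is already a business day.
Applying the 5-business-day extension: 5 business days after 2040-09-21 is 2040-09-28.
2040-09-28 falls on a Friday, which is a business day, so no adjustment is needed.
Final deadline: 2040-09-28.

2040-09-28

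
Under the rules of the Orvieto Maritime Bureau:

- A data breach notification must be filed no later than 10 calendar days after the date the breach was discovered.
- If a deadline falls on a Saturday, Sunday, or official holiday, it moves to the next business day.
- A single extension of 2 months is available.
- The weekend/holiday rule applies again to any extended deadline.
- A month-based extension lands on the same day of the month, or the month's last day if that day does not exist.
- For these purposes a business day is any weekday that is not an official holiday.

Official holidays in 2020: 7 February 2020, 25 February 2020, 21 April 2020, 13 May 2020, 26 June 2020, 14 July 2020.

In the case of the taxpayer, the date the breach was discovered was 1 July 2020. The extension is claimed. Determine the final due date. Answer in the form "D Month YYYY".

14 September 2020

From 1 July 2020, 10 calendar days later is 11 July 2020.
11 July 2020 falls on a Saturday. Rolling to the next business day gives 13 July 2020, a Monday.
Add 2 months to 13 July 2020: 13 September 2020.
13 September 2020 is a Sunday; the next business day is 14 September 2020 (Monday).
The final due date is 14 September 2020.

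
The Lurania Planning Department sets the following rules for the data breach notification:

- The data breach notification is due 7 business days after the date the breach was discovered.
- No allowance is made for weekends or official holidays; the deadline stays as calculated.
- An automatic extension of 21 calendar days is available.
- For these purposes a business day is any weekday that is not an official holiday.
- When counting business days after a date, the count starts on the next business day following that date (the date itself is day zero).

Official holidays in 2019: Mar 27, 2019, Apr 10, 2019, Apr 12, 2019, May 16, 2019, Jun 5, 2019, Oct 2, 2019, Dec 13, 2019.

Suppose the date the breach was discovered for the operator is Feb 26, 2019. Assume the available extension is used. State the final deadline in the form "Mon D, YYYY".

Mar 28, 2019

Starting the day after Feb 26, 2019 and counting 7 business days lands on Mar 7, 2019.
Mar 7, 2019 is a Thursday; no weekend or holiday adjustment applies.
With the 21-day extension, Mar 7, 2019 becomes Mar 28, 2019.
Mar 28, 2019 is a Thursday; no weekend or holiday adjustment applies.
Final deadline: Mar 28, 2019.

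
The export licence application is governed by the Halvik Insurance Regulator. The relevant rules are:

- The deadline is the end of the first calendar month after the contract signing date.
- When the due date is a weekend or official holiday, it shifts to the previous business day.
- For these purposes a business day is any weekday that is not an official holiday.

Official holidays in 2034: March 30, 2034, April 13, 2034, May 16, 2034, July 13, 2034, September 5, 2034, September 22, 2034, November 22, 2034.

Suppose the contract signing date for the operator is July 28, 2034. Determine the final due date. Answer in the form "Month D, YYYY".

1 month after July 28, 2034 falls in August 2034; the last day of that month is August 31, 2034.
August 31, 2034 is a Thursday and not a listed holiday, so it stands.
Final deadline: August 31, 2034.

August 31, 2034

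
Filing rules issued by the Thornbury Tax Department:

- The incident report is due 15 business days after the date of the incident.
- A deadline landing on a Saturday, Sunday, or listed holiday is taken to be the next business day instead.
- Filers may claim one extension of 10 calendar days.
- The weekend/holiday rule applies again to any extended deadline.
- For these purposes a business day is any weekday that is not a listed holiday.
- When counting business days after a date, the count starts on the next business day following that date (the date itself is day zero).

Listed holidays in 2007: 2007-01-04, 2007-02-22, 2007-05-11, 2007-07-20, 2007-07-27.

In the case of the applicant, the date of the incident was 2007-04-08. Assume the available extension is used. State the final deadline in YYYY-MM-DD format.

Starting the day after 2007-04-08 and counting 15 business days lands on 2007-04-27.
2007-04-27 falls on a Friday, which is a business day, so no adjustment is needed.
With the 10-day extension, 2007-04-27 becomes 2007-05-07.
2007-05-07 is a Monday and not a listed holiday, so it stands.
Final deadline: 2007-05-07.

2007-05-07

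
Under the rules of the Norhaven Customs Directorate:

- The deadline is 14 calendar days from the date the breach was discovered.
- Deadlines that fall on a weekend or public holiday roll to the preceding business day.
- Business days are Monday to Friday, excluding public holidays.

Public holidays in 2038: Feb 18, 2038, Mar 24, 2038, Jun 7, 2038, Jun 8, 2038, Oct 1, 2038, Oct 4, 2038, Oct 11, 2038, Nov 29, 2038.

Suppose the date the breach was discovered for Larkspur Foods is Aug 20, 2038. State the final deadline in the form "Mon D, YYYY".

Sep 3, 2038

Adding 14 calendar days to Aug 20, 2038 gives Sep 3, 2038.
Sep 3, 2038 (Friday) is already a business day.
So the filing is due Sep 3, 2038.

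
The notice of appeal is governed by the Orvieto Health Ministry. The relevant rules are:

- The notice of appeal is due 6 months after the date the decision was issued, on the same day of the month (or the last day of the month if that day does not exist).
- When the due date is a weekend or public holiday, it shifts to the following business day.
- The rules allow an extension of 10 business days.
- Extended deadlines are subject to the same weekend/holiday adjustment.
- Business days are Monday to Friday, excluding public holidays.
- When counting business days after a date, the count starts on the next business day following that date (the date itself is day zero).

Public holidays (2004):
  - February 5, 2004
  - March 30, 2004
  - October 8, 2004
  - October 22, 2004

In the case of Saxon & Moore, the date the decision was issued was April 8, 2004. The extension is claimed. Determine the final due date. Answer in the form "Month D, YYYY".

October 26, 2004

Moving 6 months forward from April 8, 2004 on the corresponding day gives October 8, 2004.
October 8, 2004 falls on a listed holiday. Rolling to the next business day gives October 11, 2004, a Monday.
Counting 10 further business days from October 11, 2004 reaches October 26, 2004.
Since October 26, 2004 is a Tuesday and not a holiday, the date is unchanged.
Final deadline: October 26, 2004.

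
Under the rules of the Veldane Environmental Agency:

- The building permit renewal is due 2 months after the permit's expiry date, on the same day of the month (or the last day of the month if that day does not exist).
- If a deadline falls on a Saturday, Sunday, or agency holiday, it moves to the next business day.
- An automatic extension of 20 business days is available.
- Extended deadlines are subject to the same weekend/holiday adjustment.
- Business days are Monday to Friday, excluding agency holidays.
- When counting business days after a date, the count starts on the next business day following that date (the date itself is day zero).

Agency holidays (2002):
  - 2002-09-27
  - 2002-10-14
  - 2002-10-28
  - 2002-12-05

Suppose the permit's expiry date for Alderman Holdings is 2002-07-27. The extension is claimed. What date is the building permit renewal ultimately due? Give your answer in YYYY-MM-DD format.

2002-10-30

2 months from 2002-07-27 is 2002-09-27.
Because 2002-09-27 is a listed holiday, the deadline becomes 2002-09-30 (Monday).
Counting 20 further business days from 2002-09-30 reaches 2002-10-30.
Since 2002-10-30 is a Wednesday and not a holiday, the date is unchanged.
So the filing is due 2002-10-30.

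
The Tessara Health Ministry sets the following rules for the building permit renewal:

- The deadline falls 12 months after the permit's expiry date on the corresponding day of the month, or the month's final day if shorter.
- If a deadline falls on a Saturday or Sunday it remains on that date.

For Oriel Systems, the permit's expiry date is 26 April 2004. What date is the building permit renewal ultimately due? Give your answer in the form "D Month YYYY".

Moving 12 months forward from 26 April 2004 on the corresponding day gives 26 April 2005.
26 April 2005 is a Tuesday; no weekend or holiday adjustment applies.
The final due date is 26 April 2005.

26 April 2005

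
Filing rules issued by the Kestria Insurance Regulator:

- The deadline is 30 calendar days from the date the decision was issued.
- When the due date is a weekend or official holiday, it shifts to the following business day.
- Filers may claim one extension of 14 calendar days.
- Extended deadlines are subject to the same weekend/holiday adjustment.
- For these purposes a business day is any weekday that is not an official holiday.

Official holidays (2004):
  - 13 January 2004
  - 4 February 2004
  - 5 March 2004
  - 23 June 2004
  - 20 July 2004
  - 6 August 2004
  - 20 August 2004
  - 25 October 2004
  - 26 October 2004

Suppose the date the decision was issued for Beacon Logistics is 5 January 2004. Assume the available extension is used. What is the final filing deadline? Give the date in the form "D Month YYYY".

19 February 2004

From 5 January 2004, 30 calendar days later is 4 February 2004.
4 February 2004 falls on a listed holiday. Rolling to the next business day gives 5 February 2004, a Thursday.
Applying the 14-calendar-day extension: 5 February 2004 + 14 days = 19 February 2004.
19 February 2004 is a Thursday and not a listed holiday, so it stands.
The final due date is 19 February 2004.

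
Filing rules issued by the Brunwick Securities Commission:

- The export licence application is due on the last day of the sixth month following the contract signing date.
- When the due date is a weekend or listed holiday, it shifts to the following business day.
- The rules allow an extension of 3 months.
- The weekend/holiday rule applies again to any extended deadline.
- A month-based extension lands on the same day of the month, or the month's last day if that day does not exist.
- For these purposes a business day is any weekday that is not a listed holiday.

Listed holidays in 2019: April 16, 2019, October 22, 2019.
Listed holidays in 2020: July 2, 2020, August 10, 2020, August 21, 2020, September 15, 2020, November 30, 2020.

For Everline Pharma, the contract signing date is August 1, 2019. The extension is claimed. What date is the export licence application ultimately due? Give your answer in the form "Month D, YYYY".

June 2, 2020

6 months after August 1, 2019 is February 2020; that month ends on February 29, 2020.
February 29, 2020 is a Saturday, so it moves to the next business day, March 2, 2020 (Monday).
Applying the 3 months extension: 3 months after March 2, 2020 is June 2, 2020.
Since June 2, 2020 is a Tuesday and not a holiday, the date is unchanged.
Final deadline: June 2, 2020.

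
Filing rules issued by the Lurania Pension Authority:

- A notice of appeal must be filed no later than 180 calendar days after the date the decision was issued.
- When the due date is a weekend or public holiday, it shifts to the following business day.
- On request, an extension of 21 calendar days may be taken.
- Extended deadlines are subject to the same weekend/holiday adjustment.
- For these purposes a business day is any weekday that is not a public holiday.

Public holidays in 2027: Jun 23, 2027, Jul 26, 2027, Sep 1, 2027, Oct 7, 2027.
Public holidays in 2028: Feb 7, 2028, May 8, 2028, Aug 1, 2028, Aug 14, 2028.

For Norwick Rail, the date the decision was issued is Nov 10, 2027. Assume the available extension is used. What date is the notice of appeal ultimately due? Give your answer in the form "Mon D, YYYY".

Adding 180 calendar days to Nov 10, 2027 gives May 8, 2028.
Because May 8, 2028 is a listed holiday, the deadline becomes May 9, 2028 (Tuesday).
Add the 21 calendar-day extension to May 9, 2028: May 30, 2028.
May 30, 2028 falls on a Tuesday, which is a business day, so no adjustment is needed.
So the filing is due May 30, 2028.

May 30, 2028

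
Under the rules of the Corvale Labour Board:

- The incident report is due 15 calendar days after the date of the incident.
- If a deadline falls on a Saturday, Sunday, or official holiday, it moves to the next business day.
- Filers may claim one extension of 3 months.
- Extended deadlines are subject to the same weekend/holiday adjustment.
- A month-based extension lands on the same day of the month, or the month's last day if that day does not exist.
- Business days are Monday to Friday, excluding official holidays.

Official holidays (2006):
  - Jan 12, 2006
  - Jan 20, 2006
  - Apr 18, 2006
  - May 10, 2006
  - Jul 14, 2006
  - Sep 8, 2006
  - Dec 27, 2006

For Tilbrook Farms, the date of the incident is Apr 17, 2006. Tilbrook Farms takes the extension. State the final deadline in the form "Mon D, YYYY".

Aug 2, 2006

15 calendar days after Apr 17, 2006 is May 2, 2006.
May 2, 2006 is a Tuesday and not a listed holiday, so it stands.
Add 3 months to May 2, 2006: Aug 2, 2006.
Aug 2, 2006 (Wednesday) is already a business day.
Deadline: Aug 2, 2006.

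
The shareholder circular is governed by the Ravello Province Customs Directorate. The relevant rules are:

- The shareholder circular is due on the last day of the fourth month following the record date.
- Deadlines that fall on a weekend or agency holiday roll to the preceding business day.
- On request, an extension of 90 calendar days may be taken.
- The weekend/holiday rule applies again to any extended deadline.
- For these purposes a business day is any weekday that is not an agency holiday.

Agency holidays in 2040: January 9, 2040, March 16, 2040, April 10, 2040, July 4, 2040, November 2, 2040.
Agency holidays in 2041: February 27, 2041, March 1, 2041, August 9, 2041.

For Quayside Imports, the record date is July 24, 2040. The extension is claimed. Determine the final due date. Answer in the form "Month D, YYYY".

4 months after July 24, 2040 falls in November 2040; the last day of that month is November 30, 2040.
November 30, 2040 is a Friday and not a listed holiday, so it stands.
With the 90-day extension, November 30, 2040 becomes February 28, 2041.
February 28, 2041 falls on a Thursday, which is a business day, so no adjustment is needed.
Final deadline: February 28, 2041.

February 28, 2041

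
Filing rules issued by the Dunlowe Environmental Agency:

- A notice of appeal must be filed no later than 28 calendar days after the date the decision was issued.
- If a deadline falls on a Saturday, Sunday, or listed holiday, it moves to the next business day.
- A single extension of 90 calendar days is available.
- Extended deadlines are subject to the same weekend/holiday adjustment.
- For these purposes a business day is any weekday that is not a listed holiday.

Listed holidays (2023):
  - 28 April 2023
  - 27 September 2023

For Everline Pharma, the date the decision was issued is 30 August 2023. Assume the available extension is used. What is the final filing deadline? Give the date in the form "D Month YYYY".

Adding 28 calendar days to 30 August 2023 gives 27 September 2023.
27 September 2023 is a listed holiday; the next business day is 28 September 2023 (Thursday).
Applying the 90-calendar-day extension: 28 September 2023 + 90 days = 27 December 2023.
Since 27 December 2023 is a Wednesday and not a holiday, the date is unchanged.
Deadline: 27 December 2023.

27 December 2023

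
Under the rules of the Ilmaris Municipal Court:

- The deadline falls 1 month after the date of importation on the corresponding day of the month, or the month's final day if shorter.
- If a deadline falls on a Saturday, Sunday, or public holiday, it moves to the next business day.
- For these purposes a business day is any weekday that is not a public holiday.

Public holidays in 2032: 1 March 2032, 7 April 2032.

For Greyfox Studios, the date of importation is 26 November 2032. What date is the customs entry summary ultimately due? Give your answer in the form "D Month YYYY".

Moving 1 month forward from 26 November 2032 on the corresponding day gives 26 December 2032.
Because 26 December 2032 is a Sunday, the deadline becomes 27 December 2032 (Monday).
So the filing is due 27 December 2032.

27 December 2032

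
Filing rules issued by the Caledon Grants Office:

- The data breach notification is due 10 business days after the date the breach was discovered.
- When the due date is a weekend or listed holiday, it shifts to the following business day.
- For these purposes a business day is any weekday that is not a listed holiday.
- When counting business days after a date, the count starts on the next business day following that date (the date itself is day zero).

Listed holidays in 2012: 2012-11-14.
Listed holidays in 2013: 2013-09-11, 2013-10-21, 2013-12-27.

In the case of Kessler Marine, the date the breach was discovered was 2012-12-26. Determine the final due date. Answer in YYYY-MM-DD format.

2013-01-09

10 business days after 2012-12-26, excluding weekends and holidays, is 2013-01-09.
Since 2013-01-09 is a Wednesday and not a holiday, the date is unchanged.
Deadline: 2013-01-09.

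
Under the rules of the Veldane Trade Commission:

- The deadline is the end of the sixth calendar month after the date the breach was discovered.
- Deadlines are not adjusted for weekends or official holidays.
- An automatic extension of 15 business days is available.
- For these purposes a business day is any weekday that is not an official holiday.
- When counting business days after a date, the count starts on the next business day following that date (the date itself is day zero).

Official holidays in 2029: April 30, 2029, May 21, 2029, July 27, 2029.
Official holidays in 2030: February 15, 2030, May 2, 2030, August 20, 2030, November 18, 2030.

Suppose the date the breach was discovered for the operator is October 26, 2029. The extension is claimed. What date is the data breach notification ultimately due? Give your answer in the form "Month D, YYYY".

May 22, 2030

6 months after October 26, 2029 is April 2030; that month ends on April 30, 2030.
April 30, 2030 is a Tuesday; no weekend or holiday adjustment applies.
The 15-business-day extension runs from April 30, 2030 to May 22, 2030.
May 22, 2030 falls on a Wednesday. The rules make no weekend/holiday allowance, so it remains May 22, 2030.
Final deadline: May 22, 2030.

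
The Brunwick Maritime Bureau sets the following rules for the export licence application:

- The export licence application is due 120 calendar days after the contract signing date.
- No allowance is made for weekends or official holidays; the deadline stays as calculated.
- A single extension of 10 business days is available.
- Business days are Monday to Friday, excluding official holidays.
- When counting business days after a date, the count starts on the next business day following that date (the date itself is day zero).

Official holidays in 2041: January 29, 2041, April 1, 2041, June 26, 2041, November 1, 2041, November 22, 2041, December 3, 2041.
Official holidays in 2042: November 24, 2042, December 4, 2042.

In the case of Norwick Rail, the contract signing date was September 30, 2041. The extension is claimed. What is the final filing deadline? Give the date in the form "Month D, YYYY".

Adding 120 calendar days to September 30, 2041 gives January 28, 2042.
No adjustment is made for weekends or holidays, so January 28, 2042 stands.
Applying the 10-business-day extension: 10 business days after January 28, 2042 is February 11, 2042.
February 11, 2042 falls on a Tuesday. The rules make no weekend/holiday allowance, so it remains February 11, 2042.
So the filing is due February 11, 2042.

February 11, 2042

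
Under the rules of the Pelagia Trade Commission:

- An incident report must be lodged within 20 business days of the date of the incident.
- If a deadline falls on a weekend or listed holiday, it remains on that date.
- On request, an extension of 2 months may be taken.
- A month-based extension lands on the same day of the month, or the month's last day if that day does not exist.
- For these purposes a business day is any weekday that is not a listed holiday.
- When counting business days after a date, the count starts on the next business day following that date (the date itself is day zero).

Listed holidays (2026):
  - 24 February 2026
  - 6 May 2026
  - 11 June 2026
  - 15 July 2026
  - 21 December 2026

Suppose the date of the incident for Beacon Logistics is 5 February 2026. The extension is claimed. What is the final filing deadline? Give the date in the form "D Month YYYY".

6 May 2026

20 business days after 5 February 2026, excluding weekends and holidays, is 6 March 2026.
6 March 2026 is a Friday; no weekend or holiday adjustment applies.
Applying the 2 months extension: 2 months after 6 March 2026 is 6 May 2026.
6 May 2026 is a Wednesday; no weekend or holiday adjustment applies.
The final due date is 6 May 2026.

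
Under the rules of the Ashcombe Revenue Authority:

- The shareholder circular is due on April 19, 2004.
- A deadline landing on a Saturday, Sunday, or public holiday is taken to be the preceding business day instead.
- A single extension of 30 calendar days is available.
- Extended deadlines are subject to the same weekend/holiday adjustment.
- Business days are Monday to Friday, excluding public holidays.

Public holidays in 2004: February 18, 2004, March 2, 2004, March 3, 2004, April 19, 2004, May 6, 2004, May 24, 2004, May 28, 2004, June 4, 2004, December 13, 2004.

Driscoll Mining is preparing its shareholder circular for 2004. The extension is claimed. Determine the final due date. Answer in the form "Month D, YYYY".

Start from the fixed due date, April 19, 2004.
Because April 19, 2004 is a listed holiday, the deadline becomes April 16, 2004 (Friday).
With the 30-day extension, April 16, 2004 becomes May 16, 2004.
May 16, 2004 is a Sunday, so it moves to the preceding business day, May 14, 2004 (Friday).
The final due date is May 14, 2004.

May 14, 2004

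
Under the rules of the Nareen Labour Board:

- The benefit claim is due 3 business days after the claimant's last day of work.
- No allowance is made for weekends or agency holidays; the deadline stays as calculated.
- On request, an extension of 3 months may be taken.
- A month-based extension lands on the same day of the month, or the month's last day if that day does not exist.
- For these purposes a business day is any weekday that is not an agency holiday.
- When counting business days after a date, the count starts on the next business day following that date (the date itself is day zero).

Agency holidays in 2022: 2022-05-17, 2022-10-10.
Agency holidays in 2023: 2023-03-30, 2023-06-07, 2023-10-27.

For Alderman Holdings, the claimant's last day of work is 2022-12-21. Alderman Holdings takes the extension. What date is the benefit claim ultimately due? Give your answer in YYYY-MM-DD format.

2023-03-26

Counting 3 business days after 2022-12-21 (skipping weekends and listed holidays) reaches 2022-12-26.
No adjustment is made for weekends or holidays, so 2022-12-26 stands.
The 3 months extension carries 2022-12-26 to 2023-03-26.
No adjustment is made for weekends or holidays, so 2023-03-26 stands.
The final due date is 2023-03-26.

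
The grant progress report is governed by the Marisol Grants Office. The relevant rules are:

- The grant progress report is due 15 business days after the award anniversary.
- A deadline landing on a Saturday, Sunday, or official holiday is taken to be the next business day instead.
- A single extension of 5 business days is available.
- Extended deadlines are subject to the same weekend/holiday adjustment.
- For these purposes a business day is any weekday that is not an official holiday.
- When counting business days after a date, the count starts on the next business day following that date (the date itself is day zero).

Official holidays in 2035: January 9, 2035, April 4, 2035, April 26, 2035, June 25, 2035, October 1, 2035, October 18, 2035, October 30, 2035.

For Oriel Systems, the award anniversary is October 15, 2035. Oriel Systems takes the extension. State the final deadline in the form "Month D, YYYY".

15 business days after October 15, 2035, excluding weekends and holidays, is November 7, 2035.
November 7, 2035 is a Wednesday and not a listed holiday, so it stands.
Counting 5 further business days from November 7, 2035 reaches November 14, 2035.
November 14, 2035 is a Wednesday and not a listed holiday, so it stands.
So the filing is due November 14, 2035.

November 14, 2035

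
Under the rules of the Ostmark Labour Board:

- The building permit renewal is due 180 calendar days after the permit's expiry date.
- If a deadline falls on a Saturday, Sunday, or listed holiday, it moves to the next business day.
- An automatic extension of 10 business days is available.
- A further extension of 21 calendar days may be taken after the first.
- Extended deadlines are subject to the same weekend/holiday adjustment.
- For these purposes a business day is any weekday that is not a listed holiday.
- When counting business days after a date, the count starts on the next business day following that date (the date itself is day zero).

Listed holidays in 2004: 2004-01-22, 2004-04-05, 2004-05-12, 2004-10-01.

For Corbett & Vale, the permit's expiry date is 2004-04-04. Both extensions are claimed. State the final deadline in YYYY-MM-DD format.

2004-11-08

From 2004-04-04, 180 calendar days later is 2004-10-01.
2004-10-01 is a listed holiday, so it moves to the next business day, 2004-10-04 (Monday).
Counting 10 further business days from 2004-10-04 reaches 2004-10-18.
Since 2004-10-18 is a Monday and not a holiday, the date is unchanged.
Applying the 21-calendar-day extension: 2004-10-18 + 21 days = 2004-11-08.
Since 2004-11-08 is a Monday and not a holiday, the date is unchanged.
Deadline: 2004-11-08.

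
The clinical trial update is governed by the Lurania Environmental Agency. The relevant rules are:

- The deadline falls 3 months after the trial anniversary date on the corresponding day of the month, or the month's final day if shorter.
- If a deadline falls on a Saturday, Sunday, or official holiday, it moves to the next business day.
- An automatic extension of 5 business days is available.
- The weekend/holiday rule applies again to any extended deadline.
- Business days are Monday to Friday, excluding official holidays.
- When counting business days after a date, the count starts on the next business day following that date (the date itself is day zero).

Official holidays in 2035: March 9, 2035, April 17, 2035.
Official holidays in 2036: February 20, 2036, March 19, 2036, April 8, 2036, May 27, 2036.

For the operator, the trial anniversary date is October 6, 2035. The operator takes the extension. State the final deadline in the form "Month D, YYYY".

3 months after October 6, 2035, on the same day of the month, is January 6, 2036.
January 6, 2036 is a Sunday; the next business day is January 7, 2036 (Monday).
Counting 5 further business days from January 7, 2036 reaches January 14, 2036.
January 14, 2036 is a Monday and not a listed holiday, so it stands.
Deadline: January 14, 2036.

January 14, 2036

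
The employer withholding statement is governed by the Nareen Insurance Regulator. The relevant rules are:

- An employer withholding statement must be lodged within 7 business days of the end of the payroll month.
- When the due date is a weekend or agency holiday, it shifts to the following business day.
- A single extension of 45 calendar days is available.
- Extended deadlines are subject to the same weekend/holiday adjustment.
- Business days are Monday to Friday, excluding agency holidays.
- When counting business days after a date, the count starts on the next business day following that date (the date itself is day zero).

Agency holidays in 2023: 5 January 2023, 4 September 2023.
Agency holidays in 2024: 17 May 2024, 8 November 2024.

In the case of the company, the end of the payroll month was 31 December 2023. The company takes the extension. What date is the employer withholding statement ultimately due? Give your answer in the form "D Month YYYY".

7 business days after 31 December 2023, excluding weekends and holidays, is 9 January 2024.
Since 9 January 2024 is a Tuesday and not a holiday, the date is unchanged.
With the 45-day extension, 9 January 2024 becomes 23 February 2024.
23 February 2024 (Friday) is already a business day.
Deadline: 23 February 2024.

23 February 2024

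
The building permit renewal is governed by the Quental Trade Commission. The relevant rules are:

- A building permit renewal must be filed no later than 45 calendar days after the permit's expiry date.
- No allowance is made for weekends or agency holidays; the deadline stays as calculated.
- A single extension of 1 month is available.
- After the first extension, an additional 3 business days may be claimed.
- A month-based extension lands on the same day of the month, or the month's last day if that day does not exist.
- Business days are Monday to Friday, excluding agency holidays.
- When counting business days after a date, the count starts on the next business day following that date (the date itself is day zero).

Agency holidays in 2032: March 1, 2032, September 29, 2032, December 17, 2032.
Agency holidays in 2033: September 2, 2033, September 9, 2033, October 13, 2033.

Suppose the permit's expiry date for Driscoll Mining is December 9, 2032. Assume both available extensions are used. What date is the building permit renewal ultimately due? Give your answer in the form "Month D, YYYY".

45 calendar days after December 9, 2032 is January 23, 2033.
No adjustment is made for weekends or holidays, so January 23, 2033 stands.
Applying the 1 month extension: 1 month after January 23, 2033 is February 23, 2033.
February 23, 2033 is a Wednesday; no weekend or holiday adjustment applies.
Counting 3 further business days from February 23, 2033 reaches February 28, 2033.
February 28, 2033 falls on a Monday. The rules make no weekend/holiday allowance, so it remains February 28, 2033.
The final due date is February 28, 2033.

February 28, 2033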